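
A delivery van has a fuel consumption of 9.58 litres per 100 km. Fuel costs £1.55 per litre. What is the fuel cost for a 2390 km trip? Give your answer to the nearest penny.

£354.89

Fuel = 9.58 L/100 km × 2390 km / 100 = 229 L
Cost = 229 L × £1.55/L = £354.89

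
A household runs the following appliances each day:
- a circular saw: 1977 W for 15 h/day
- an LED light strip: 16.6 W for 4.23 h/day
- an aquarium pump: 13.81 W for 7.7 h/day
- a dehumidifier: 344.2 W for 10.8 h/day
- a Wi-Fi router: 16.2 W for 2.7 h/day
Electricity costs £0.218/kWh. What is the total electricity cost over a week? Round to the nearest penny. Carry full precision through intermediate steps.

circular saw: 1977 W × 15 h × 7 d = 207,585 Wh = 207.6 kWh
LED light strip: 16.6 W × 4.23 h × 7 d = 492 Wh = 0.4915 kWh
aquarium pump: 13.81 W × 7.7 h × 7 d = 744 Wh = 0.7444 kWh
dehumidifier: 344.2 W × 10.8 h × 7 d = 26,022 Wh = 26.02 kWh
Wi-Fi router: 16.2 W × 2.7 h × 7 d = 306 Wh = 0.3062 kWh
Total energy = 207.6 + 0.4915 + 0.7444 + 26.02 + 0.3062 = 235.1 kWh
Cost = 235.1 kWh × £0.218 = £51.26

£51.26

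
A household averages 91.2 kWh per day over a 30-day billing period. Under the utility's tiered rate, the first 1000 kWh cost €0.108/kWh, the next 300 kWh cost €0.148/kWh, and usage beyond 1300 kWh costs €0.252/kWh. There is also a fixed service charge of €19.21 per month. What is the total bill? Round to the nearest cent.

Usage = 91.2 kWh/day × 30 days = 2736 kWh
First 1000 kWh × €0.108 = €108.00
Next 300 kWh × €0.148 = €44.40
Remaining 1436 kWh × €0.252 = €361.87
Energy charge = €514.27; + service €19.21 = €533.48

€533.48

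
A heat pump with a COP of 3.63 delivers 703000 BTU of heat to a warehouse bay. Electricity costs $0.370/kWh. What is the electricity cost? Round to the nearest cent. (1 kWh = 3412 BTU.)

$21.00

Heat delivered = 703,000 BTU / 3412 = 206 kWh
Electrical input = 206 kWh / 3.63 = 56.76 kWh
Cost = 56.76 × $0.370/kWh = $21.00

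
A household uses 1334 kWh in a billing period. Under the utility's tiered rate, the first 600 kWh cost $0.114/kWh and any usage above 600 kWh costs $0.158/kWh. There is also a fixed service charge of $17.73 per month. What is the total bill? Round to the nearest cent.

$202.10

First 600 kWh × $0.114 = $68.40
Remaining 734 kWh × $0.158 = $115.97
Energy charge = $184.37; + service $17.73 = $202.10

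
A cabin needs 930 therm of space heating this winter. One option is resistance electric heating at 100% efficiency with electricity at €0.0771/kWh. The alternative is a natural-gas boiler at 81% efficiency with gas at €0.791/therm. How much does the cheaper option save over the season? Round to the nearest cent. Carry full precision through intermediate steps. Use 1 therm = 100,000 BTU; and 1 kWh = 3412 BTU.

Heat load = 930 therm × 100,000 = 93,000,000 BTU
Gas: input = 93,000,000 / 0.81 = 114,814,815 BTU = 1,148 therm → 1,148 × €0.791 = €908.19
Electric: 93,000,000 BTU / 3412 = 27,260 kWh → × €0.0771 = €2,101.49
Difference = |€908.19 − €2,101.49| = €1,193.31

€1193.31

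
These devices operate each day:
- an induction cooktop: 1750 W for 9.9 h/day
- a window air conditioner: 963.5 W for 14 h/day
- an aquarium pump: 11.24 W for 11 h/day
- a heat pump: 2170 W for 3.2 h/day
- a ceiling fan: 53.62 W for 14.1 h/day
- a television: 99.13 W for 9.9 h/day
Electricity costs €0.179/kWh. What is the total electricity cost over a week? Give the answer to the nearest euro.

induction cooktop: 1750 W × 9.9 h × 7 d = 121,275 Wh = 121.3 kWh
window air conditioner: 963.5 W × 14 h × 7 d = 94,423 Wh = 94.42 kWh
aquarium pump: 11.24 W × 11 h × 7 d = 865 Wh = 0.8655 kWh
heat pump: 2170 W × 3.2 h × 7 d = 48,608 Wh = 48.61 kWh
ceiling fan: 53.62 W × 14.1 h × 7 d = 5,292 Wh = 5.292 kWh
television: 99.13 W × 9.9 h × 7 d = 6,870 Wh = 6.87 kWh
Total energy = 121.3 + 94.42 + 0.8655 + 48.61 + 5.292 + 6.87 = 277.3 kWh
Cost = 277.3 kWh × €0.179 = €49.64 ≈ €50

€50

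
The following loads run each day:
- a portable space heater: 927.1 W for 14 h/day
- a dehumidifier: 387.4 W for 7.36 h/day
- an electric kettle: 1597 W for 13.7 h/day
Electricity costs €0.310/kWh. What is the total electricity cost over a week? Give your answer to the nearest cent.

€81.83

portable space heater: 927.1 W × 14 h × 7 d = 90,856 Wh = 90.86 kWh
dehumidifier: 387.4 W × 7.36 h × 7 d = 19,959 Wh = 19.96 kWh
electric kettle: 1597 W × 13.7 h × 7 d = 153,152 Wh = 153.2 kWh
Total energy = 90.86 + 19.96 + 153.2 = 264 kWh
Cost = 264 kWh × €0.310 = €81.83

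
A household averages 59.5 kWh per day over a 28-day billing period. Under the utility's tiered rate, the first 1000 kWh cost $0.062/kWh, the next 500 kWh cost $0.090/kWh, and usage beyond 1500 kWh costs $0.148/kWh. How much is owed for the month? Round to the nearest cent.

Usage = 59.5 kWh/day × 28 days = 1666 kWh
First 1000 kWh × $0.062 = $62.00
Next 500 kWh × $0.090 = $45.00
Remaining 166 kWh × $0.148 = $24.57
Total = $131.57

$131.57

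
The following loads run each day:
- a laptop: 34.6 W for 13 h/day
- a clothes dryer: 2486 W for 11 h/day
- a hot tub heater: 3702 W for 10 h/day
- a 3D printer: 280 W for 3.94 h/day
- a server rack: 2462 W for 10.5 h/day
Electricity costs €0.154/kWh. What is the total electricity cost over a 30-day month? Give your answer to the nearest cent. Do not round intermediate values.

€423.98

laptop: 34.6 W × 13 h × 30 d = 13,494 Wh = 13.49 kWh
clothes dryer: 2486 W × 11 h × 30 d = 820,380 Wh = 820.4 kWh
hot tub heater: 3702 W × 10 h × 30 d = 1,110,600 Wh = 1,111 kWh
3D printer: 280 W × 3.94 h × 30 d = 33,096 Wh = 33.1 kWh
server rack: 2462 W × 10.5 h × 30 d = 775,530 Wh = 775.5 kWh
Total energy = 13.49 + 820.4 + 1,111 + 33.1 + 775.5 = 2,753 kWh
Cost = 2,753 kWh × €0.154 = €423.98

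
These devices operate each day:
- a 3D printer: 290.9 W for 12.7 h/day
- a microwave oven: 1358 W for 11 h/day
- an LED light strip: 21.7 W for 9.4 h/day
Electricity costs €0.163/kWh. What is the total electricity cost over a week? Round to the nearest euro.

3D printer: 290.9 W × 12.7 h × 7 d = 25,861 Wh = 25.86 kWh
microwave oven: 1358 W × 11 h × 7 d = 104,566 Wh = 104.6 kWh
LED light strip: 21.7 W × 9.4 h × 7 d = 1,428 Wh = 1.428 kWh
Total energy = 25.86 + 104.6 + 1.428 = 131.9 kWh
Cost = 131.9 kWh × €0.163 = €21.49 ≈ €21

€21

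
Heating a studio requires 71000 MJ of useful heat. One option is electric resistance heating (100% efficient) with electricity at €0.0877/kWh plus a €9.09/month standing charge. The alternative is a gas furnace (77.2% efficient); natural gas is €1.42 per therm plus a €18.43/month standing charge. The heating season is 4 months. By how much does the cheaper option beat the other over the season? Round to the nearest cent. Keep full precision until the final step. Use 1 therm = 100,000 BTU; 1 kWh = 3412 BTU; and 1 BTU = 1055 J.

€454.57

Heat load = 71000 MJ = 71,000,000,000 J / 1055 = 67,298,578 BTU
Gas: input = 67,298,578 / 0.772 = 87,174,324 BTU = 871.7 therm → 871.7 × €1.42 = €1,237.88; + 4 × €18.43 standing = €1,311.60
Electric: 67,298,578 BTU / 3412 = 19,720 kWh → × €0.0877 = €1,729.80; + 4 × €9.09 standing = €1,766.16
Difference = |€1,311.60 − €1,766.16| = €454.57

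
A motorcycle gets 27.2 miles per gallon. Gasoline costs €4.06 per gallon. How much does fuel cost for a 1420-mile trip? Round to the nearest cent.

Fuel = 1420 mi / 27.2 mpg = 52.21 gal
Cost = 52.21 gal × €4.06/gal = €211.96

€211.96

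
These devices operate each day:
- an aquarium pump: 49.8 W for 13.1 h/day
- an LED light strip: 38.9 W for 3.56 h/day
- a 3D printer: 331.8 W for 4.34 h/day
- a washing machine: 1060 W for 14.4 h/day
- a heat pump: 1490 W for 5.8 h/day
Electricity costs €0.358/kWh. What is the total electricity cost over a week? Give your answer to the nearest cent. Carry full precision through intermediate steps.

€65.50

aquarium pump: 49.8 W × 13.1 h × 7 d = 4,567 Wh = 4.567 kWh
LED light strip: 38.9 W × 3.56 h × 7 d = 969 Wh = 0.9694 kWh
3D printer: 331.8 W × 4.34 h × 7 d = 10,080 Wh = 10.08 kWh
washing machine: 1060 W × 14.4 h × 7 d = 106,848 Wh = 106.8 kWh
heat pump: 1490 W × 5.8 h × 7 d = 60,494 Wh = 60.49 kWh
Total energy = 4.567 + 0.9694 + 10.08 + 106.8 + 60.49 = 183 kWh
Cost = 183 kWh × €0.358 = €65.50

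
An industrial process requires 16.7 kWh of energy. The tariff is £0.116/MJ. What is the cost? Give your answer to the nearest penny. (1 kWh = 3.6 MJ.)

£6.97

16.7 kWh × (3.6 MJ/kWh) = 60.12 MJ
Cost = 60.12 MJ × £0.116/MJ = £6.97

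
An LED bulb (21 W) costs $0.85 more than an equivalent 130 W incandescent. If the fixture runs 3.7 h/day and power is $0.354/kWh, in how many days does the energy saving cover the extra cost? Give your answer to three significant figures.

5.95 days

Power saved = 130 − 21 = 109 W
Daily energy saved = 109 W × 3.7 h = 403.3 Wh = 0.4033 kWh
Daily savings = 0.4033 × $0.354 = $0.1428
Payback = $0.85 / $0.1428 per day = 5.954 days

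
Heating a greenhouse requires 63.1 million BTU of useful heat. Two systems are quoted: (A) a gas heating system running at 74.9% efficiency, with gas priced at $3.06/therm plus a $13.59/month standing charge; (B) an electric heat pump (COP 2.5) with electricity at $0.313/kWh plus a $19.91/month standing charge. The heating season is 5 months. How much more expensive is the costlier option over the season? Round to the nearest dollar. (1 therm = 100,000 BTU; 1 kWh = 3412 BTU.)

Heat load = 63.1 × 10⁶ BTU = 63,100,000 BTU
Gas: input = 63,100,000 / 0.749 = 84,245,661 BTU = 842.5 therm → 842.5 × $3.06 = $2,577.92; + 5 × $13.59 standing = $2,645.87
Heat pump: 63,100,000 BTU / 3412 = 18,490 kWh heat; / 2.5 = 7,397 kWh in → × $0.313 = $2,315.39; + 5 × $19.91 standing = $2,414.94
Difference = |$2,645.87 − $2,414.94| = $230.92 ≈ $231

$231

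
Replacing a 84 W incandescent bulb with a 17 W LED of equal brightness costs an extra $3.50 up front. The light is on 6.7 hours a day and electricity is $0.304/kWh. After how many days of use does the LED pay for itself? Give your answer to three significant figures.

25.6 days

Power saved = 84 − 17 = 67 W
Daily energy saved = 67 W × 6.7 h = 448.9 Wh = 0.4489 kWh
Daily savings = 0.4489 × $0.304 = $0.1365
Payback = $3.50 / $0.1365 per day = 25.65 days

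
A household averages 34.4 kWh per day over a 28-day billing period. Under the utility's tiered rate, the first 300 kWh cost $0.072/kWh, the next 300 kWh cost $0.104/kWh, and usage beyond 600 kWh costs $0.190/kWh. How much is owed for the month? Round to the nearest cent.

Usage = 34.4 kWh/day × 28 days = 963.2 kWh
First 300 kWh × $0.072 = $21.60
Next 300 kWh × $0.104 = $31.20
Remaining 363.2 kWh × $0.190 = $69.01
Total = $121.81

$121.81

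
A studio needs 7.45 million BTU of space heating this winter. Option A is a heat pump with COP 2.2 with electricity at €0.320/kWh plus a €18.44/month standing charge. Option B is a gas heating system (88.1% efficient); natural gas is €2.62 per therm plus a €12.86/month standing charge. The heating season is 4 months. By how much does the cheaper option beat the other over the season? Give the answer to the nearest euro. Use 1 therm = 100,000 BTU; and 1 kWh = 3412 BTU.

Heat load = 7.45 × 10⁶ BTU = 7,450,000 BTU
Gas: input = 7,450,000 / 0.881 = 8,456,300 BTU = 84.56 therm → 84.56 × €2.62 = €221.56; + 4 × €12.86 standing = €273.00
Heat pump: 7,450,000 BTU / 3412 = 2,183 kWh heat; / 2.2 = 992.5 kWh in → × €0.320 = €317.60; + 4 × €18.44 standing = €391.36
Difference = |€273.00 − €391.36| = €118.36 ≈ €118

€118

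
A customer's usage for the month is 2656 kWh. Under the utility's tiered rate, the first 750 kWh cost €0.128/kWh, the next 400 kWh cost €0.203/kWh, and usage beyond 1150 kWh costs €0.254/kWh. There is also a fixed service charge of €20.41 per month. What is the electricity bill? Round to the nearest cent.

First 750 kWh × €0.128 = €96.00
Next 400 kWh × €0.203 = €81.20
Remaining 1506 kWh × €0.254 = €382.52
Energy charge = €559.72; + service €20.41 = €580.13

€580.13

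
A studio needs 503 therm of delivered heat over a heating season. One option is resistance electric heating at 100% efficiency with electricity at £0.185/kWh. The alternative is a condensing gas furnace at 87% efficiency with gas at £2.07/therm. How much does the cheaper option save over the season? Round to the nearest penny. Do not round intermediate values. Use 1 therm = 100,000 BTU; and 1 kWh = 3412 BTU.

£1530.49

Heat load = 503 therm × 100,000 = 50,300,000 BTU
Gas: input = 50,300,000 / 0.87 = 57,816,092 BTU = 578.2 therm → 578.2 × £2.07 = £1,196.79
Electric: 50,300,000 BTU / 3412 = 14,740 kWh → × £0.185 = £2,727.29
Difference = |£1,196.79 − £2,727.29| = £1,530.49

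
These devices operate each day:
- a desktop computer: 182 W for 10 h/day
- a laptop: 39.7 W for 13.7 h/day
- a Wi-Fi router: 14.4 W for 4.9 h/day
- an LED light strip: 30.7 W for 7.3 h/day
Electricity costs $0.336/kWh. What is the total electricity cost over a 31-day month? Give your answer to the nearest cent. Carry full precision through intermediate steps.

$27.69

desktop computer: 182 W × 10 h × 31 d = 56,420 Wh = 56.42 kWh
laptop: 39.7 W × 13.7 h × 31 d = 16,861 Wh = 16.86 kWh
Wi-Fi router: 14.4 W × 4.9 h × 31 d = 2,187 Wh = 2.187 kWh
LED light strip: 30.7 W × 7.3 h × 31 d = 6,947 Wh = 6.947 kWh
Total energy = 56.42 + 16.86 + 2.187 + 6.947 = 82.42 kWh
Cost = 82.42 kWh × $0.336 = $27.69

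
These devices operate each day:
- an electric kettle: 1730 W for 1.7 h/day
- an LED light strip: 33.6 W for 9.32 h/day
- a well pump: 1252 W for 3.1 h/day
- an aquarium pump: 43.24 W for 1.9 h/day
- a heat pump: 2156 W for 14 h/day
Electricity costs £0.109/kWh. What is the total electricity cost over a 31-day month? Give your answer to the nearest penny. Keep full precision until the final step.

£126.38

electric kettle: 1730 W × 1.7 h × 31 d = 91,171 Wh = 91.17 kWh
LED light strip: 33.6 W × 9.32 h × 31 d = 9,708 Wh = 9.708 kWh
well pump: 1252 W × 3.1 h × 31 d = 120,317 Wh = 120.3 kWh
aquarium pump: 43.24 W × 1.9 h × 31 d = 2,547 Wh = 2.547 kWh
heat pump: 2156 W × 14 h × 31 d = 935,704 Wh = 935.7 kWh
Total energy = 91.17 + 9.708 + 120.3 + 2.547 + 935.7 = 1,159 kWh
Cost = 1,159 kWh × £0.109 = £126.38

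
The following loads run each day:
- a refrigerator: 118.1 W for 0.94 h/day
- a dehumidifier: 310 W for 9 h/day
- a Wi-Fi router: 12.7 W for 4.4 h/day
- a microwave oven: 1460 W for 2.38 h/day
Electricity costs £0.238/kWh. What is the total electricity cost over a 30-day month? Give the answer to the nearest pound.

£46

refrigerator: 118.1 W × 0.94 h × 30 d = 3,330 Wh = 3.33 kWh
dehumidifier: 310 W × 9 h × 30 d = 83,700 Wh = 83.7 kWh
Wi-Fi router: 12.7 W × 4.4 h × 30 d = 1,676 Wh = 1.676 kWh
microwave oven: 1460 W × 2.38 h × 30 d = 104,244 Wh = 104.2 kWh
Total energy = 3.33 + 83.7 + 1.676 + 104.2 = 193 kWh
Cost = 193 kWh × £0.238 = £45.92 ≈ £46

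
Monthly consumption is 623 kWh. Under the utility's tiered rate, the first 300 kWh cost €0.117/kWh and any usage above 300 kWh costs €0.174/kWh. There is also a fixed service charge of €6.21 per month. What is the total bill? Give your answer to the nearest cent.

First 300 kWh × €0.117 = €35.10
Remaining 323 kWh × €0.174 = €56.20
Energy charge = €91.30; + service €6.21 = €97.51

€97.51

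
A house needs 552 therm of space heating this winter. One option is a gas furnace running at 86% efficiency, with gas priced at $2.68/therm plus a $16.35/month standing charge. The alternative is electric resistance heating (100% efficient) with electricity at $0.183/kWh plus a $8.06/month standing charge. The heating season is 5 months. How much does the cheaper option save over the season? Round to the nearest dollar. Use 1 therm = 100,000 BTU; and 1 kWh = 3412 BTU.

Heat load = 552 therm × 100,000 = 55,200,000 BTU
Gas: input = 55,200,000 / 0.86 = 64,186,047 BTU = 641.9 therm → 641.9 × $2.68 = $1,720.19; + 5 × $16.35 standing = $1,801.94
Electric: 55,200,000 BTU / 3412 = 16,180 kWh → × $0.183 = $2,960.61; + 5 × $8.06 standing = $3,000.91
Difference = |$1,801.94 − $3,000.91| = $1,198.97 ≈ $1199

$1199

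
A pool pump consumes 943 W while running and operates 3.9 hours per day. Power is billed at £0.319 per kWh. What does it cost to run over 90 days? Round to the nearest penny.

Energy = 943 W × 3.9 h/day × 90 days = 330,993 Wh = 331 kWh
Cost = 331 kWh × £0.319/kWh = £105.59

£105.59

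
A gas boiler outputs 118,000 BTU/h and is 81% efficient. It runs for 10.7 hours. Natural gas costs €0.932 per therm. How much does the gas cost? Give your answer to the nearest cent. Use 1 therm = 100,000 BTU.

€14.53

Heat delivered = 118,000 BTU/h × 10.7 h = 1,262,600 BTU
Gas input = 1,262,600 / 0.81 = 1,558,765 BTU
= 1,558,765 / 100,000 = 15.59 therm
Cost = 15.59 × €0.932/therm = €14.53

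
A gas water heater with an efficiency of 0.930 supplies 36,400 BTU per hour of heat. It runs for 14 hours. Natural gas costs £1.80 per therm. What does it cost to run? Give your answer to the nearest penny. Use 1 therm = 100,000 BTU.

£9.86

Heat delivered = 36,400 BTU/h × 14 h = 509,600 BTU
Gas input = 509,600 / 0.930 = 547,957 BTU
= 547,957 / 100,000 = 5.48 therm
Cost = 5.48 × £1.80/therm = £9.86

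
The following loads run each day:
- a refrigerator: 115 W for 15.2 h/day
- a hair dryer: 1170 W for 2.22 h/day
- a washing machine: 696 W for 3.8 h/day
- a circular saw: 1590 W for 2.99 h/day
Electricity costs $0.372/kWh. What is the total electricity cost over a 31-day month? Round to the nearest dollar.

$135

refrigerator: 115 W × 15.2 h × 31 d = 54,188 Wh = 54.19 kWh
hair dryer: 1170 W × 2.22 h × 31 d = 80,519 Wh = 80.52 kWh
washing machine: 696 W × 3.8 h × 31 d = 81,989 Wh = 81.99 kWh
circular saw: 1590 W × 2.99 h × 31 d = 147,377 Wh = 147.4 kWh
Total energy = 54.19 + 80.52 + 81.99 + 147.4 = 364.1 kWh
Cost = 364.1 kWh × $0.372 = $135.44 ≈ $135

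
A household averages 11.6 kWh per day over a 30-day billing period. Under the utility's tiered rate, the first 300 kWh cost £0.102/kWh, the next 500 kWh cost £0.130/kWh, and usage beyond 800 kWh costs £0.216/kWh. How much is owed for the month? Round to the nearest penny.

Usage = 11.6 kWh/day × 30 days = 348 kWh
First 300 kWh × £0.102 = £30.60
Next 48 kWh × £0.130 = £6.24
Remaining tier: 0 kWh (not reached)
Total = £36.84

£36.84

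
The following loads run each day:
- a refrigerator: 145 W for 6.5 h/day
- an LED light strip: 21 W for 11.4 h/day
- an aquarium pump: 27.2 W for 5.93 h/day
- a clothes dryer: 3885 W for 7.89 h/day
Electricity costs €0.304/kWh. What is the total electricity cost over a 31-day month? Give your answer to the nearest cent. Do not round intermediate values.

€301.53

refrigerator: 145 W × 6.5 h × 31 d = 29,218 Wh = 29.22 kWh
LED light strip: 21 W × 11.4 h × 31 d = 7,421 Wh = 7.421 kWh
aquarium pump: 27.2 W × 5.93 h × 31 d = 5,000 Wh = 5 kWh
clothes dryer: 3885 W × 7.89 h × 31 d = 950,232 Wh = 950.2 kWh
Total energy = 29.22 + 7.421 + 5 + 950.2 = 991.9 kWh
Cost = 991.9 kWh × €0.304 = €301.53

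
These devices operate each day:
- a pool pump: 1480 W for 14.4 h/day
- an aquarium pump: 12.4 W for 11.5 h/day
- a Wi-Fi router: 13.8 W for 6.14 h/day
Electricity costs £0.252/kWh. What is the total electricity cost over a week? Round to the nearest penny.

£38.00

pool pump: 1480 W × 14.4 h × 7 d = 149,184 Wh = 149.2 kWh
aquarium pump: 12.4 W × 11.5 h × 7 d = 998 Wh = 0.9982 kWh
Wi-Fi router: 13.8 W × 6.14 h × 7 d = 593 Wh = 0.5931 kWh
Total energy = 149.2 + 0.9982 + 0.5931 = 150.8 kWh
Cost = 150.8 kWh × £0.252 = £38.00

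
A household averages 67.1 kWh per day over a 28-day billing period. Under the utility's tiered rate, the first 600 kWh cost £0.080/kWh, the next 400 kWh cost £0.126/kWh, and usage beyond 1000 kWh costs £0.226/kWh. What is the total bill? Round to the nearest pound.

Usage = 67.1 kWh/day × 28 days = 1878.8 kWh
First 600 kWh × £0.080 = £48.00
Next 400 kWh × £0.126 = £50.40
Remaining 878.8 kWh × £0.226 = £198.61
Total = £297.01 ≈ £297

£297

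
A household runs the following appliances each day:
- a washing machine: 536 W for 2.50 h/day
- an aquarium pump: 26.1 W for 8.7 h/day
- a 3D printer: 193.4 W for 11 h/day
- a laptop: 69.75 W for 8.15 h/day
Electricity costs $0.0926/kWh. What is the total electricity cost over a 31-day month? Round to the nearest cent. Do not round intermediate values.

washing machine: 536 W × 2.50 h × 31 d = 41,540 Wh = 41.54 kWh
aquarium pump: 26.1 W × 8.7 h × 31 d = 7,039 Wh = 7.039 kWh
3D printer: 193.4 W × 11 h × 31 d = 65,949 Wh = 65.95 kWh
laptop: 69.75 W × 8.15 h × 31 d = 17,622 Wh = 17.62 kWh
Total energy = 41.54 + 7.039 + 65.95 + 17.62 = 132.2 kWh
Cost = 132.2 kWh × $0.0926 = $12.24

$12.24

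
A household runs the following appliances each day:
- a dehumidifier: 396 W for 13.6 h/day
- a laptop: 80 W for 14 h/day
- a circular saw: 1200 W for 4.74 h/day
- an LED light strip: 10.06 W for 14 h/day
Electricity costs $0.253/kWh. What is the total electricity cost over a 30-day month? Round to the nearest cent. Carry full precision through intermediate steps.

$93.62

dehumidifier: 396 W × 13.6 h × 30 d = 161,568 Wh = 161.6 kWh
laptop: 80 W × 14 h × 30 d = 33,600 Wh = 33.6 kWh
circular saw: 1200 W × 4.74 h × 30 d = 170,640 Wh = 170.6 kWh
LED light strip: 10.06 W × 14 h × 30 d = 4,225 Wh = 4.225 kWh
Total energy = 161.6 + 33.6 + 170.6 + 4.225 = 370 kWh
Cost = 370 kWh × $0.253 = $93.62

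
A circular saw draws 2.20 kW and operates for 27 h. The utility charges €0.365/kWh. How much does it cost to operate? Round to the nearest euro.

€22

Energy = 2200 W × 27 h = 59,400 Wh = 59.4 kWh
Cost = 59.4 kWh × €0.365/kWh = €21.68 ≈ €22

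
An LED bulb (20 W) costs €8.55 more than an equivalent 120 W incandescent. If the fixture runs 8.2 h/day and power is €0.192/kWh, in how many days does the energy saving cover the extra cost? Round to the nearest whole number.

Power saved = 120 − 20 = 100 W
Daily energy saved = 100 W × 8.2 h = 820 Wh = 0.82 kWh
Daily savings = 0.82 × €0.192 = €0.1574
Payback = €8.55 / €0.1574 per day = 54.31 days

54 days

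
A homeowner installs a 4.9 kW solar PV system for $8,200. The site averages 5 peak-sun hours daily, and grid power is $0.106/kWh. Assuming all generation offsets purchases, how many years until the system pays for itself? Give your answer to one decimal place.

8.7 years

Daily generation = 4.9 kW × 5 h = 24.5 kWh
Annual generation = 24.5 × 365 = 8942.5 kWh
Annual savings = 8942.5 × $0.106 = $947.90
Payback = $8,200 / $947.90 = 8.65 years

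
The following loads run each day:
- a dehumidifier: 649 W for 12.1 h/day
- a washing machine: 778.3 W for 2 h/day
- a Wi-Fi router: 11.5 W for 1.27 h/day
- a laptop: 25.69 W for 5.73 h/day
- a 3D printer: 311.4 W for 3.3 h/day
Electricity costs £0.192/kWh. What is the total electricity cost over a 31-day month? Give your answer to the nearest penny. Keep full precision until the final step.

£63.08

dehumidifier: 649 W × 12.1 h × 31 d = 243,440 Wh = 243.4 kWh
washing machine: 778.3 W × 2 h × 31 d = 48,255 Wh = 48.25 kWh
Wi-Fi router: 11.5 W × 1.27 h × 31 d = 453 Wh = 0.4528 kWh
laptop: 25.69 W × 5.73 h × 31 d = 4,563 Wh = 4.563 kWh
3D printer: 311.4 W × 3.3 h × 31 d = 31,856 Wh = 31.86 kWh
Total energy = 243.4 + 48.25 + 0.4528 + 4.563 + 31.86 = 328.6 kWh
Cost = 328.6 kWh × £0.192 = £63.08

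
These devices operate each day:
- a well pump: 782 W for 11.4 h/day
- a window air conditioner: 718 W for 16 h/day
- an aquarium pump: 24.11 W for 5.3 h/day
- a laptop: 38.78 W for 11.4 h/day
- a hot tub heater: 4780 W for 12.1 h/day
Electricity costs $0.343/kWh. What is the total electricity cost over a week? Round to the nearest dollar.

$189

well pump: 782 W × 11.4 h × 7 d = 62,404 Wh = 62.4 kWh
window air conditioner: 718 W × 16 h × 7 d = 80,416 Wh = 80.42 kWh
aquarium pump: 24.11 W × 5.3 h × 7 d = 894 Wh = 0.8945 kWh
laptop: 38.78 W × 11.4 h × 7 d = 3,095 Wh = 3.095 kWh
hot tub heater: 4780 W × 12.1 h × 7 d = 404,866 Wh = 404.9 kWh
Total energy = 62.4 + 80.42 + 0.8945 + 3.095 + 404.9 = 551.7 kWh
Cost = 551.7 kWh × $0.343 = $189.22 ≈ $189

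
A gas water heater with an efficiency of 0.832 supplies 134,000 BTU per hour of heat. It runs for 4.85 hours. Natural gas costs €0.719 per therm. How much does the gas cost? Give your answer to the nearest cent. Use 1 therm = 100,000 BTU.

Heat delivered = 134,000 BTU/h × 4.85 h = 649,900 BTU
Gas input = 649,900 / 0.832 = 781,130 BTU
= 781,130 / 100,000 = 7.811 therm
Cost = 7.811 × €0.719/therm = €5.62

€5.62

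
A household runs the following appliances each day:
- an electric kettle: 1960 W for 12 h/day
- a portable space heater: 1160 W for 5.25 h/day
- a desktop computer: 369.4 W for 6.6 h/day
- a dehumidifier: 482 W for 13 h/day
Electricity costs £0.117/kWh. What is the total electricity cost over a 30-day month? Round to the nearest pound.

electric kettle: 1960 W × 12 h × 30 d = 705,600 Wh = 705.6 kWh
portable space heater: 1160 W × 5.25 h × 30 d = 182,700 Wh = 182.7 kWh
desktop computer: 369.4 W × 6.6 h × 30 d = 73,141 Wh = 73.14 kWh
dehumidifier: 482 W × 13 h × 30 d = 187,980 Wh = 188 kWh
Total energy = 705.6 + 182.7 + 73.14 + 188 = 1,149 kWh
Cost = 1,149 kWh × £0.117 = £134.48 ≈ £134

£134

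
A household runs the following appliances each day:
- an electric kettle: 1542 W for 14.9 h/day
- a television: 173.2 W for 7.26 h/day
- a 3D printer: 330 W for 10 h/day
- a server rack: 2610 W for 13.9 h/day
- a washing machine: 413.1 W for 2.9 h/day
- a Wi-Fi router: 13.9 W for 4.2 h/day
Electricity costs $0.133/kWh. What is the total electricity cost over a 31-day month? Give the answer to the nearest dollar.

electric kettle: 1542 W × 14.9 h × 31 d = 712,250 Wh = 712.2 kWh
television: 173.2 W × 7.26 h × 31 d = 38,980 Wh = 38.98 kWh
3D printer: 330 W × 10 h × 31 d = 102,300 Wh = 102.3 kWh
server rack: 2610 W × 13.9 h × 31 d = 1,124,649 Wh = 1,125 kWh
washing machine: 413.1 W × 2.9 h × 31 d = 37,138 Wh = 37.14 kWh
Wi-Fi router: 13.9 W × 4.2 h × 31 d = 1,810 Wh = 1.81 kWh
Total energy = 712.2 + 38.98 + 102.3 + 1,125 + 37.14 + 1.81 = 2,017 kWh
Cost = 2,017 kWh × $0.133 = $268.28 ≈ $268

$268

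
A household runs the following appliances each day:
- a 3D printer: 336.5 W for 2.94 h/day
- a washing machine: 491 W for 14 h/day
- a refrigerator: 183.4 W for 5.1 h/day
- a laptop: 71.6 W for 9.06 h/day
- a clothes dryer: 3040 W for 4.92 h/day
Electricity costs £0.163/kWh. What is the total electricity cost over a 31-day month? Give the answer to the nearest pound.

£123

3D printer: 336.5 W × 2.94 h × 31 d = 30,669 Wh = 30.67 kWh
washing machine: 491 W × 14 h × 31 d = 213,094 Wh = 213.1 kWh
refrigerator: 183.4 W × 5.1 h × 31 d = 28,996 Wh = 29 kWh
laptop: 71.6 W × 9.06 h × 31 d = 20,110 Wh = 20.11 kWh
clothes dryer: 3040 W × 4.92 h × 31 d = 463,661 Wh = 463.7 kWh
Total energy = 30.67 + 213.1 + 29 + 20.11 + 463.7 = 756.5 kWh
Cost = 756.5 kWh × £0.163 = £123.31 ≈ £123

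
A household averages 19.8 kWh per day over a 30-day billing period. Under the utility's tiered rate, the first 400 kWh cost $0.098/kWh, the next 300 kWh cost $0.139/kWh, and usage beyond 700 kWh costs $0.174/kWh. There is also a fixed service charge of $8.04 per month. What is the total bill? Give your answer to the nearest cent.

Usage = 19.8 kWh/day × 30 days = 594 kWh
First 400 kWh × $0.098 = $39.20
Next 194 kWh × $0.139 = $26.97
Remaining tier: 0 kWh (not reached)
Energy charge = $66.17; + service $8.04 = $74.21

$74.21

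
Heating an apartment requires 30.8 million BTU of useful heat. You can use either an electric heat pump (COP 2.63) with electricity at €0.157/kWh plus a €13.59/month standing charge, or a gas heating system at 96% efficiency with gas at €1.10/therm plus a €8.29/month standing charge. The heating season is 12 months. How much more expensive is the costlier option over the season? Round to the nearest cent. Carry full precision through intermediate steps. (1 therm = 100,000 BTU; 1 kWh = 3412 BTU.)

€249.56

Heat load = 30.8 × 10⁶ BTU = 30,800,000 BTU
Gas: input = 30,800,000 / 0.96 = 32,083,333 BTU = 320.8 therm → 320.8 × €1.10 = €352.92; + 12 × €8.29 standing = €452.40
Heat pump: 30,800,000 BTU / 3412 = 9,027 kWh heat; / 2.63 = 3,432 kWh in → × €0.157 = €538.87; + 12 × €13.59 standing = €701.95
Difference = |€452.40 − €701.95| = €249.56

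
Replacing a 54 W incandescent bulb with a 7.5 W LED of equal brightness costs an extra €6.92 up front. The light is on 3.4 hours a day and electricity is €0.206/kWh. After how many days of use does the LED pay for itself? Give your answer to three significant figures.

212 days

Power saved = 54 − 7.5 = 46.5 W
Daily energy saved = 46.5 W × 3.4 h = 158.1 Wh = 0.1581 kWh
Daily savings = 0.1581 × €0.206 = €0.0326
Payback = €6.92 / €0.0326 per day = 212.5 days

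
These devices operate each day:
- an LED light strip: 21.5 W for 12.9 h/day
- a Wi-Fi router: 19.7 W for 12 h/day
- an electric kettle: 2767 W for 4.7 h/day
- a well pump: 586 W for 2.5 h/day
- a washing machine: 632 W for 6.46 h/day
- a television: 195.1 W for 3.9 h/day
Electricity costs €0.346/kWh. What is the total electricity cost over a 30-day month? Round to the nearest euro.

LED light strip: 21.5 W × 12.9 h × 30 d = 8,320 Wh = 8.32 kWh
Wi-Fi router: 19.7 W × 12 h × 30 d = 7,092 Wh = 7.092 kWh
electric kettle: 2767 W × 4.7 h × 30 d = 390,147 Wh = 390.1 kWh
well pump: 586 W × 2.5 h × 30 d = 43,950 Wh = 43.95 kWh
washing machine: 632 W × 6.46 h × 30 d = 122,482 Wh = 122.5 kWh
television: 195.1 W × 3.9 h × 30 d = 22,827 Wh = 22.83 kWh
Total energy = 8.32 + 7.092 + 390.1 + 43.95 + 122.5 + 22.83 = 594.8 kWh
Cost = 594.8 kWh × €0.346 = €205.81 ≈ €206

€206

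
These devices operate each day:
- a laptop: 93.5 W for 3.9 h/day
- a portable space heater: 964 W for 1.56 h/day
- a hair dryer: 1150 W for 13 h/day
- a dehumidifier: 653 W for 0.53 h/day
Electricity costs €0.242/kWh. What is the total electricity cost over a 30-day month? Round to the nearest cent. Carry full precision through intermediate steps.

€124.61

laptop: 93.5 W × 3.9 h × 30 d = 10,940 Wh = 10.94 kWh
portable space heater: 964 W × 1.56 h × 30 d = 45,115 Wh = 45.12 kWh
hair dryer: 1150 W × 13 h × 30 d = 448,500 Wh = 448.5 kWh
dehumidifier: 653 W × 0.53 h × 30 d = 10,383 Wh = 10.38 kWh
Total energy = 10.94 + 45.12 + 448.5 + 10.38 = 514.9 kWh
Cost = 514.9 kWh × €0.242 = €124.61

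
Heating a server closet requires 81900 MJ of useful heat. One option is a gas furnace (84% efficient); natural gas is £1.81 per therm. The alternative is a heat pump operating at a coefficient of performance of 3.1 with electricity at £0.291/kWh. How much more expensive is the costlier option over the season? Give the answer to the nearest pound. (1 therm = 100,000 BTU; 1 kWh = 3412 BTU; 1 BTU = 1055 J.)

£463

Heat load = 81900 MJ = 81,900,000,000 J / 1055 = 77,630,332 BTU
Gas: input = 77,630,332 / 0.84 = 92,417,062 BTU = 924.2 therm → 924.2 × £1.81 = £1,672.75
Heat pump: 77,630,332 BTU / 3412 = 22,750 kWh heat; / 3.1 = 7,339 kWh in → × £0.291 = £2,135.77
Difference = |£1,672.75 − £2,135.77| = £463.02 ≈ £463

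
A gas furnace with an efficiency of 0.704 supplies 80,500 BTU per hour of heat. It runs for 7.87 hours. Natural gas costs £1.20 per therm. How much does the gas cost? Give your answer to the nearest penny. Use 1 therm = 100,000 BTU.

£10.80

Heat delivered = 80,500 BTU/h × 7.87 h = 633,535 BTU
Gas input = 633,535 / 0.704 = 899,908 BTU
= 899,908 / 100,000 = 8.999 therm
Cost = 8.999 × £1.20/therm = £10.80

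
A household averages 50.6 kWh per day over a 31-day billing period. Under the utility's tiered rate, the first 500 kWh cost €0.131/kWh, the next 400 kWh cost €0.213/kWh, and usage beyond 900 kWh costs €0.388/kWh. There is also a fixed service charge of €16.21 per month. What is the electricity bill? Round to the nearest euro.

Usage = 50.6 kWh/day × 31 days = 1568.6 kWh
First 500 kWh × €0.131 = €65.50
Next 400 kWh × €0.213 = €85.20
Remaining 668.6 kWh × €0.388 = €259.42
Energy charge = €410.12; + service €16.21 = €426.33 ≈ €426

€426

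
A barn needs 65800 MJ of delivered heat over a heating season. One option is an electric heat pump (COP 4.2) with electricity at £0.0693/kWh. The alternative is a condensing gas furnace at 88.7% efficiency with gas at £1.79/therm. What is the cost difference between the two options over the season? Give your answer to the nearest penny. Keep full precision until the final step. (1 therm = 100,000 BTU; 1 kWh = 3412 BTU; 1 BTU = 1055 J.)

£957.03

Heat load = 65800 MJ = 65,800,000,000 J / 1055 = 62,369,668 BTU
Gas: input = 62,369,668 / 0.887 = 70,315,297 BTU = 703.2 therm → 703.2 × £1.79 = £1,258.64
Heat pump: 62,369,668 BTU / 3412 = 18,280 kWh heat; / 4.2 = 4,352 kWh in → × £0.0693 = £301.61
Difference = |£1,258.64 − £301.61| = £957.03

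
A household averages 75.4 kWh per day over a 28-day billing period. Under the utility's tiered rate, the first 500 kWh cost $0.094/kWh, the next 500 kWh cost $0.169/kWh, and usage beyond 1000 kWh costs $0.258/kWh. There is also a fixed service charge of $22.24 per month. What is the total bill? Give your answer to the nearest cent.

$440.43

Usage = 75.4 kWh/day × 28 days = 2111.2 kWh
First 500 kWh × $0.094 = $47.00
Next 500 kWh × $0.169 = $84.50
Remaining 1111.2 kWh × $0.258 = $286.69
Energy charge = $418.19; + service $22.24 = $440.43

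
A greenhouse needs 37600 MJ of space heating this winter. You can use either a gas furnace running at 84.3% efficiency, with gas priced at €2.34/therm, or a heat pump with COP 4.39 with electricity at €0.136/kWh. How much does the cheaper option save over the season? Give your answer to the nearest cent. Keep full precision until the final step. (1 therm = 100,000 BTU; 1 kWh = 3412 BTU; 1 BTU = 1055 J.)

€665.70

Heat load = 37600 MJ = 37,600,000,000 J / 1055 = 35,639,810 BTU
Gas: input = 35,639,810 / 0.843 = 42,277,355 BTU = 422.8 therm → 422.8 × €2.34 = €989.29
Heat pump: 35,639,810 BTU / 3412 = 10,450 kWh heat; / 4.39 = 2,379 kWh in → × €0.136 = €323.59
Difference = |€989.29 − €323.59| = €665.70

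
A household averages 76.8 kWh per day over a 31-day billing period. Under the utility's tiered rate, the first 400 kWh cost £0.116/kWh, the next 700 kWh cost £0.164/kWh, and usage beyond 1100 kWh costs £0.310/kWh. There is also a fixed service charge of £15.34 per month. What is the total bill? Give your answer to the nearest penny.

Usage = 76.8 kWh/day × 31 days = 2380.8 kWh
First 400 kWh × £0.116 = £46.40
Next 700 kWh × £0.164 = £114.80
Remaining 1280.8 kWh × £0.310 = £397.05
Energy charge = £558.25; + service £15.34 = £573.59

£573.59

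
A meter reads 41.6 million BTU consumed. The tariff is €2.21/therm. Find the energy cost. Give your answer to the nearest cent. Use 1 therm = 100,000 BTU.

€919.36

41.6 million BTU × (10 therm/million BTU) = 416 therm
Cost = 416 therm × €2.21/therm = €919.36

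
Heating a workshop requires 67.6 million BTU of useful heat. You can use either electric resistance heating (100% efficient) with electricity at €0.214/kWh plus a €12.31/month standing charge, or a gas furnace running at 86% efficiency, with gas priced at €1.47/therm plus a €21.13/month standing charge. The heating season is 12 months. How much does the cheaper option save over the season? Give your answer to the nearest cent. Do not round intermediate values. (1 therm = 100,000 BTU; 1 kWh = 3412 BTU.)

€2978.53

Heat load = 67.6 × 10⁶ BTU = 67,600,000 BTU
Gas: input = 67,600,000 / 0.86 = 78,604,651 BTU = 786 therm → 786 × €1.47 = €1,155.49; + 12 × €21.13 standing = €1,409.05
Electric: 67,600,000 BTU / 3412 = 19,810 kWh → × €0.214 = €4,239.86; + 12 × €12.31 standing = €4,387.58
Difference = |€1,409.05 − €4,387.58| = €2,978.53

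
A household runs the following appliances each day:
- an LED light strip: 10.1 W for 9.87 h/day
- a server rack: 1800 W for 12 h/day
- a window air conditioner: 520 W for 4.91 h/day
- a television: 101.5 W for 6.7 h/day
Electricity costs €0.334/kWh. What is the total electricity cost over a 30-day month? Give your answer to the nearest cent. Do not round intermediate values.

LED light strip: 10.1 W × 9.87 h × 30 d = 2,991 Wh = 2.991 kWh
server rack: 1800 W × 12 h × 30 d = 648,000 Wh = 648 kWh
window air conditioner: 520 W × 4.91 h × 30 d = 76,596 Wh = 76.6 kWh
television: 101.5 W × 6.7 h × 30 d = 20,402 Wh = 20.4 kWh
Total energy = 2.991 + 648 + 76.6 + 20.4 = 748 kWh
Cost = 748 kWh × €0.334 = €249.83

€249.83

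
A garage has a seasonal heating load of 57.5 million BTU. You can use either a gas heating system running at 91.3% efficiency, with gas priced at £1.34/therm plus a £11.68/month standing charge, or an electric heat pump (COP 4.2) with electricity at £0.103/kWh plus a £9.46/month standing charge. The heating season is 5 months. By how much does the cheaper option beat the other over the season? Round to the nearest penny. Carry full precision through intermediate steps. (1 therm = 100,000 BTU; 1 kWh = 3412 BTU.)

Heat load = 57.5 × 10⁶ BTU = 57,500,000 BTU
Gas: input = 57,500,000 / 0.913 = 62,979,189 BTU = 629.8 therm → 629.8 × £1.34 = £843.92; + 5 × £11.68 standing = £902.32
Heat pump: 57,500,000 BTU / 3412 = 16,850 kWh heat; / 4.2 = 4,012 kWh in → × £0.103 = £413.28; + 5 × £9.46 standing = £460.58
Difference = |£902.32 − £460.58| = £441.74

£441.74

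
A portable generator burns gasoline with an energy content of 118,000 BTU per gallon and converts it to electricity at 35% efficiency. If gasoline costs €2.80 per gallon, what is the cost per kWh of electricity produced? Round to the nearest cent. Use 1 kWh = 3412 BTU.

Electrical output per gallon = 118,000 BTU × 0.35 / 3412 BTU/kWh = 12.1 kWh
Cost per kWh = €2.80 / 12.1 kWh = €0.231

€0.23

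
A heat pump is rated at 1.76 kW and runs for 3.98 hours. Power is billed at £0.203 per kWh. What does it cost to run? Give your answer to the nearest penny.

Energy = 1760 W × 3.98 h = 7,005 Wh = 7.005 kWh
Cost = 7.005 kWh × £0.203/kWh = £1.42

£1.42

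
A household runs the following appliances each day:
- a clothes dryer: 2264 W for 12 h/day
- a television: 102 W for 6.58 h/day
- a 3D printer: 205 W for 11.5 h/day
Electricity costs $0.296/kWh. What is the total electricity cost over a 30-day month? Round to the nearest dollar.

clothes dryer: 2264 W × 12 h × 30 d = 815,040 Wh = 815 kWh
television: 102 W × 6.58 h × 30 d = 20,135 Wh = 20.13 kWh
3D printer: 205 W × 11.5 h × 30 d = 70,725 Wh = 70.72 kWh
Total energy = 815 + 20.13 + 70.72 = 905.9 kWh
Cost = 905.9 kWh × $0.296 = $268.15 ≈ $268

$268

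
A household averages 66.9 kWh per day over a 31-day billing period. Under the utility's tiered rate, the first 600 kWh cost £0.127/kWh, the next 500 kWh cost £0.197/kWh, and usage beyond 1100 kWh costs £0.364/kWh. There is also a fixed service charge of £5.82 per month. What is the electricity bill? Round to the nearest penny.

£535.02

Usage = 66.9 kWh/day × 31 days = 2073.9 kWh
First 600 kWh × £0.127 = £76.20
Next 500 kWh × £0.197 = £98.50
Remaining 973.9 kWh × £0.364 = £354.50
Energy charge = £529.20; + service £5.82 = £535.02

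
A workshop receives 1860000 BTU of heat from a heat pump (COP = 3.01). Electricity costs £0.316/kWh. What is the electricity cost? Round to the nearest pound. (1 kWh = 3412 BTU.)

Heat delivered = 1,860,000 BTU / 3412 = 545.1 kWh
Electrical input = 545.1 kWh / 3.01 = 181.1 kWh
Cost = 181.1 × £0.316/kWh = £57.23 ≈ £57

£57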